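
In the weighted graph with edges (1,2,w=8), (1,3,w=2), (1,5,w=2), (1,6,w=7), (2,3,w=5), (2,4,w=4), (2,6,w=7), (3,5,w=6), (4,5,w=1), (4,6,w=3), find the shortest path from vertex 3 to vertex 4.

Step 1: Build adjacency list with weights:
  1: 2(w=8), 3(w=2), 5(w=2), 6(w=7)
  2: 1(w=8), 3(w=5), 4(w=4), 6(w=7)
  3: 1(w=2), 2(w=5), 5(w=6)
  4: 2(w=4), 5(w=1), 6(w=3)
  5: 1(w=2), 3(w=6), 4(w=1)
  6: 1(w=7), 2(w=7), 4(w=3)

Step 2: Apply Dijkstra's algorithm from vertex 3:
  Visit vertex 3 (distance=0)
    Update dist[1] = 2
    Update dist[2] = 5
    Update dist[5] = 6
  Visit vertex 1 (distance=2)
    Update dist[5] = 4
    Update dist[6] = 9
  Visit vertex 5 (distance=4)
    Update dist[4] = 5
  Visit vertex 2 (distance=5)
  Visit vertex 4 (distance=5)
    Update dist[6] = 8

Step 3: Shortest path: 3 -> 1 -> 5 -> 4
Total weight: 2 + 2 + 1 = 5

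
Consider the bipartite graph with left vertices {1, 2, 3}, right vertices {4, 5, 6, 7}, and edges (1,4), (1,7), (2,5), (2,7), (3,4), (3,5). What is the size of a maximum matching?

Step 1: List the neighbors of each left vertex:
  1: 4, 7
  2: 5, 7
  3: 4, 5

Step 2: Greedily match left vertices, then look for augmenting paths:
  Match 1 -- 7
  Match 2 -- 5
  Match 3 -- 4
  No augmenting path remains.

Step 3: Verify this is maximum:
  Matching size 3 = min(|L|, |R|) = min(3, 4), which is an upper bound, so this matching is maximum.

Maximum matching: {(1,7), (2,5), (3,4)}
Size: 3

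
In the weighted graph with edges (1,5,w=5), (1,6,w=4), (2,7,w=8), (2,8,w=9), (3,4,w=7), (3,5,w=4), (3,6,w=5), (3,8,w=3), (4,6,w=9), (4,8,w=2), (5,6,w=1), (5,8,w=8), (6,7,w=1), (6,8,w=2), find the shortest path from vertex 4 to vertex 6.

Step 1: Build adjacency list with weights:
  1: 5(w=5), 6(w=4)
  2: 7(w=8), 8(w=9)
  3: 4(w=7), 5(w=4), 6(w=5), 8(w=3)
  4: 3(w=7), 6(w=9), 8(w=2)
  5: 1(w=5), 3(w=4), 6(w=1), 8(w=8)
  6: 1(w=4), 3(w=5), 4(w=9), 5(w=1), 7(w=1), 8(w=2)
  7: 2(w=8), 6(w=1)
  8: 2(w=9), 3(w=3), 4(w=2), 5(w=8), 6(w=2)

Step 2: Apply Dijkstra's algorithm from vertex 4:
  Visit vertex 4 (distance=0)
    Update dist[3] = 7
    Update dist[6] = 9
    Update dist[8] = 2
  Visit vertex 8 (distance=2)
    Update dist[2] = 11
    Update dist[3] = 5
    Update dist[5] = 10
    Update dist[6] = 4
  Visit vertex 6 (distance=4)
    Update dist[1] = 8
    Update dist[5] = 5
    Update dist[7] = 5

Step 3: Shortest path: 4 -> 8 -> 6
Total weight: 2 + 2 = 4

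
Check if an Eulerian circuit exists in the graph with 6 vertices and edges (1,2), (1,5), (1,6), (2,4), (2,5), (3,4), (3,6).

Step 1: Find the degree of each vertex:
  deg(1) = 3
  deg(2) = 3
  deg(3) = 2
  deg(4) = 2
  deg(5) = 2
  deg(6) = 2

Step 2: Count vertices with odd degree:
  Odd-degree vertices: 1, 2 (2 total)

Step 3: Apply Euler's theorem:
  - Eulerian circuit exists iff graph is connected and all vertices have even degree
  - Eulerian path exists iff graph is connected and has 0 or 2 odd-degree vertices

Graph is connected with exactly 2 odd-degree vertices (1, 2).
Eulerian path exists (starting and ending at the odd-degree vertices), but no Eulerian circuit.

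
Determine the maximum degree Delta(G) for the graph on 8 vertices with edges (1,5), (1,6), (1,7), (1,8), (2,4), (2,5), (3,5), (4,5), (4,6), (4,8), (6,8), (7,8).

Step 1: Count edges incident to each vertex:
  deg(1) = 4 (neighbors: 5, 6, 7, 8)
  deg(2) = 2 (neighbors: 4, 5)
  deg(3) = 1 (neighbors: 5)
  deg(4) = 4 (neighbors: 2, 5, 6, 8)
  deg(5) = 4 (neighbors: 1, 2, 3, 4)
  deg(6) = 3 (neighbors: 1, 4, 8)
  deg(7) = 2 (neighbors: 1, 8)
  deg(8) = 4 (neighbors: 1, 4, 6, 7)

Step 2: Find maximum:
  max(4, 2, 1, 4, 4, 3, 2, 4) = 4 (vertex 1)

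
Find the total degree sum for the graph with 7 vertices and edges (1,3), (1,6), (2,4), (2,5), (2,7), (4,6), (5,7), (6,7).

Step 1: Count edges incident to each vertex:
  deg(1) = 2 (neighbors: 3, 6)
  deg(2) = 3 (neighbors: 4, 5, 7)
  deg(3) = 1 (neighbors: 1)
  deg(4) = 2 (neighbors: 2, 6)
  deg(5) = 2 (neighbors: 2, 7)
  deg(6) = 3 (neighbors: 1, 4, 7)
  deg(7) = 3 (neighbors: 2, 5, 6)

Step 2: Sum all degrees:
  2 + 3 + 1 + 2 + 2 + 3 + 3 = 16

Verification: sum of degrees = 2 * |E| = 2 * 8 = 16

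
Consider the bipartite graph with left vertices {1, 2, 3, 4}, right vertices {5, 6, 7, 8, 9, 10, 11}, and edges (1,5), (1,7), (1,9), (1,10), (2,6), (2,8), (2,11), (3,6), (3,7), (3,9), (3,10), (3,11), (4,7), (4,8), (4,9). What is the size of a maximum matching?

Step 1: List the neighbors of each left vertex:
  1: 5, 7, 9, 10
  2: 6, 8, 11
  3: 6, 7, 9, 10, 11
  4: 7, 8, 9

Step 2: Greedily match left vertices, then look for augmenting paths:
  Match 1 -- 5
  Match 2 -- 6
  Match 3 -- 7
  Match 4 -- 8
  No augmenting path remains.

Step 3: Verify this is maximum:
  Matching size 4 = min(|L|, |R|) = min(4, 7), which is an upper bound, so this matching is maximum.

Maximum matching: {(1,5), (2,6), (3,7), (4,8)}
Size: 4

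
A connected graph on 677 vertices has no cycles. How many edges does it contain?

A tree on n vertices always has exactly n - 1 edges.
For n = 677: edges = 677 - 1 = 676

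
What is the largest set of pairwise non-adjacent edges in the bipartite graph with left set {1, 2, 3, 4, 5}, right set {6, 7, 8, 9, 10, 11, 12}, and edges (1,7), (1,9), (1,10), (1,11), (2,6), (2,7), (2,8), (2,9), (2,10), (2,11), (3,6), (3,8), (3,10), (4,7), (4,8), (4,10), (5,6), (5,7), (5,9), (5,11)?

Step 1: List the neighbors of each left vertex:
  1: 7, 9, 10, 11
  2: 6, 7, 8, 9, 10, 11
  3: 6, 8, 10
  4: 7, 8, 10
  5: 6, 7, 9, 11

Step 2: Greedily match left vertices, then look for augmenting paths:
  Match 1 -- 7
  Match 2 -- 6
  Match 3 -- 8
  Match 4 -- 10
  Match 5 -- 9
  No augmenting path remains.

Step 3: Verify this is maximum:
  Matching size 5 = min(|L|, |R|) = min(5, 7), which is an upper bound, so this matching is maximum.

Maximum matching: {(1,7), (2,6), (3,8), (4,10), (5,9)}
Size: 5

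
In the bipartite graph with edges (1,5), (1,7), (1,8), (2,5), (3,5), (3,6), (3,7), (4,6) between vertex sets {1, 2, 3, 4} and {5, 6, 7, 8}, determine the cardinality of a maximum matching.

Step 1: List the neighbors of each left vertex:
  1: 5, 7, 8
  2: 5
  3: 5, 6, 7
  4: 6

Step 2: Greedily match left vertices, then look for augmenting paths:
  Match 1 -- 8
  Match 2 -- 5
  Match 3 -- 7
  Match 4 -- 6
  No augmenting path remains.

Step 3: Verify this is maximum:
  Matching size 4 = min(|L|, |R|) = min(4, 4), which is an upper bound, so this matching is maximum.

Maximum matching: {(1,8), (2,5), (3,7), (4,6)}
Size: 4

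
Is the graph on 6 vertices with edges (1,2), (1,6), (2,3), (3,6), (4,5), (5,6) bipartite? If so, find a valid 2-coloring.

Step 1: Attempt 2-coloring using BFS:
  Start at vertex 1, assign color 0
  Color vertex 2 with color 1 (neighbor of 1)
  Color vertex 6 with color 1 (neighbor of 1)
  Color vertex 3 with color 0 (neighbor of 2)
  Color vertex 5 with color 0 (neighbor of 6)
  Color vertex 4 with color 1 (neighbor of 5)

Step 2: 2-coloring succeeded. No conflicts found.
  Set A (color 0): {1, 3, 5}
  Set B (color 1): {2, 4, 6}

The graph is bipartite with partition {1, 3, 5}, {2, 4, 6}.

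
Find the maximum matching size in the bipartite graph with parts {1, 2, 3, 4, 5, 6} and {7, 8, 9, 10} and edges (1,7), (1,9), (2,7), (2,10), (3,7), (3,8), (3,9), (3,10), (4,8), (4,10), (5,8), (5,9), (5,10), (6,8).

Step 1: List the neighbors of each left vertex:
  1: 7, 9
  2: 7, 10
  3: 7, 8, 9, 10
  4: 8, 10
  5: 8, 9, 10
  6: 8

Step 2: Greedily match left vertices, then look for augmenting paths:
  Match 1 -- 7
  Match 2 -- 10
  Match 3 -- 8
  Match 5 -- 9
  No augmenting path remains.

Step 3: Verify this is maximum:
  Matching size 4 = min(|L|, |R|) = min(6, 4), which is an upper bound, so this matching is maximum.

Maximum matching: {(1,7), (2,10), (3,8), (5,9)}
Size: 4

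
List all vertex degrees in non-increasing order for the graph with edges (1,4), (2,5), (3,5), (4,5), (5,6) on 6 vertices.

Step 1: Count edges incident to each vertex:
  deg(1) = 1 (neighbors: 4)
  deg(2) = 1 (neighbors: 5)
  deg(3) = 1 (neighbors: 5)
  deg(4) = 2 (neighbors: 1, 5)
  deg(5) = 4 (neighbors: 2, 3, 4, 6)
  deg(6) = 1 (neighbors: 5)

Step 2: Sort degrees in non-increasing order:
  Degrees: [1, 1, 1, 2, 4, 1] -> sorted: [4, 2, 1, 1, 1, 1]

Degree sequence: [4, 2, 1, 1, 1, 1]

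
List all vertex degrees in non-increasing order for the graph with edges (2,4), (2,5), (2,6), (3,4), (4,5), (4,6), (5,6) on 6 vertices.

Step 1: Count edges incident to each vertex:
  deg(1) = 0 (neighbors: none)
  deg(2) = 3 (neighbors: 4, 5, 6)
  deg(3) = 1 (neighbors: 4)
  deg(4) = 4 (neighbors: 2, 3, 5, 6)
  deg(5) = 3 (neighbors: 2, 4, 6)
  deg(6) = 3 (neighbors: 2, 4, 5)

Step 2: Sort degrees in non-increasing order:
  Degrees: [0, 3, 1, 4, 3, 3] -> sorted: [4, 3, 3, 3, 1, 0]

Degree sequence: [4, 3, 3, 3, 1, 0]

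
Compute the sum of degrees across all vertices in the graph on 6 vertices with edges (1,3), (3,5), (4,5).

Step 1: Count edges incident to each vertex:
  deg(1) = 1 (neighbors: 3)
  deg(2) = 0 (neighbors: none)
  deg(3) = 2 (neighbors: 1, 5)
  deg(4) = 1 (neighbors: 5)
  deg(5) = 2 (neighbors: 3, 4)
  deg(6) = 0 (neighbors: none)

Step 2: Sum all degrees:
  1 + 0 + 2 + 1 + 2 + 0 = 6

Verification: sum of degrees = 2 * |E| = 2 * 3 = 6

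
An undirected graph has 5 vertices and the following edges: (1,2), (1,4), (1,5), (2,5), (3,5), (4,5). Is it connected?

Step 1: Build adjacency list from edges:
  1: 2, 4, 5
  2: 1, 5
  3: 5
  4: 1, 5
  5: 1, 2, 3, 4

Step 2: Run BFS/DFS from vertex 1:
  Visited: {1, 2, 4, 5, 3}
  Reached 5 of 5 vertices

Step 3: All 5 vertices reached from vertex 1, so the graph is connected.
Answer: Yes, the graph is connected.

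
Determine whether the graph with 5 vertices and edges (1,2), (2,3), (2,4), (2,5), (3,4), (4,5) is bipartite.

Step 1: Attempt 2-coloring using BFS:
  Start at vertex 1, assign color 0
  Color vertex 2 with color 1 (neighbor of 1)
  Color vertex 3 with color 0 (neighbor of 2)
  Color vertex 4 with color 0 (neighbor of 2)
  Color vertex 5 with color 0 (neighbor of 2)

Step 2: Conflict found! Vertices 3 and 4 are adjacent but have the same color.
This means the graph contains an odd cycle.

The graph is NOT bipartite.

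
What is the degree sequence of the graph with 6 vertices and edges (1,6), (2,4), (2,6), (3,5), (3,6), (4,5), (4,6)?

Step 1: Count edges incident to each vertex:
  deg(1) = 1 (neighbors: 6)
  deg(2) = 2 (neighbors: 4, 6)
  deg(3) = 2 (neighbors: 5, 6)
  deg(4) = 3 (neighbors: 2, 5, 6)
  deg(5) = 2 (neighbors: 3, 4)
  deg(6) = 4 (neighbors: 1, 2, 3, 4)

Step 2: Sort degrees in non-increasing order:
  Degrees: [1, 2, 2, 3, 2, 4] -> sorted: [4, 3, 2, 2, 2, 1]

Degree sequence: [4, 3, 2, 2, 2, 1]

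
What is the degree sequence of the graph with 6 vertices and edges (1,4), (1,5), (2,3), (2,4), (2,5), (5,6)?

Step 1: Count edges incident to each vertex:
  deg(1) = 2 (neighbors: 4, 5)
  deg(2) = 3 (neighbors: 3, 4, 5)
  deg(3) = 1 (neighbors: 2)
  deg(4) = 2 (neighbors: 1, 2)
  deg(5) = 3 (neighbors: 1, 2, 6)
  deg(6) = 1 (neighbors: 5)

Step 2: Sort degrees in non-increasing order:
  Degrees: [2, 3, 1, 2, 3, 1] -> sorted: [3, 3, 2, 2, 1, 1]

Degree sequence: [3, 3, 2, 2, 1, 1]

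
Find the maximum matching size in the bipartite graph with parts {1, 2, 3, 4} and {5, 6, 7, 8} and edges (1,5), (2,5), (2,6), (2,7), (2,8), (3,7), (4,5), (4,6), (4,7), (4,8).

Step 1: List the neighbors of each left vertex:
  1: 5
  2: 5, 6, 7, 8
  3: 7
  4: 5, 6, 7, 8

Step 2: Greedily match left vertices, then look for augmenting paths:
  Match 1 -- 5
  Match 2 -- 6
  Match 3 -- 7
  Match 4 -- 8
  No augmenting path remains.

Step 3: Verify this is maximum:
  Matching size 4 = min(|L|, |R|) = min(4, 4), which is an upper bound, so this matching is maximum.

Maximum matching: {(1,5), (2,6), (3,7), (4,8)}
Size: 4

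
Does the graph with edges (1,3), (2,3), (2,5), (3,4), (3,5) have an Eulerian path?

Step 1: Find the degree of each vertex:
  deg(1) = 1
  deg(2) = 2
  deg(3) = 4
  deg(4) = 1
  deg(5) = 2

Step 2: Count vertices with odd degree:
  Odd-degree vertices: 1, 4 (2 total)

Step 3: Apply Euler's theorem:
  - Eulerian circuit exists iff graph is connected and all vertices have even degree
  - Eulerian path exists iff graph is connected and has 0 or 2 odd-degree vertices

Graph is connected with exactly 2 odd-degree vertices (1, 4).
Eulerian path exists (starting and ending at the odd-degree vertices), but no Eulerian circuit.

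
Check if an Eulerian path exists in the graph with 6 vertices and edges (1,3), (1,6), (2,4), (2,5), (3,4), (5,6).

Step 1: Find the degree of each vertex:
  deg(1) = 2
  deg(2) = 2
  deg(3) = 2
  deg(4) = 2
  deg(5) = 2
  deg(6) = 2

Step 2: Count vertices with odd degree:
  All vertices have even degree (0 odd-degree vertices)

Step 3: Apply Euler's theorem:
  - Eulerian circuit exists iff graph is connected and all vertices have even degree
  - Eulerian path exists iff graph is connected and has 0 or 2 odd-degree vertices

Graph is connected with 0 odd-degree vertices.
Both Eulerian circuit and Eulerian path exist.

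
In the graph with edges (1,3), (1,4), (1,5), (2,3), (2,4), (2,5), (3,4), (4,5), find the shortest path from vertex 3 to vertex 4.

Step 1: Build adjacency list:
  1: 3, 4, 5
  2: 3, 4, 5
  3: 1, 2, 4
  4: 1, 2, 3, 5
  5: 1, 2, 4

Step 2: BFS from vertex 3 to find shortest path to 4:
  vertex 1 reached at distance 1
  vertex 2 reached at distance 1
  vertex 4 reached at distance 1

Step 3: Shortest path: 3 -> 4
Path length: 1 edge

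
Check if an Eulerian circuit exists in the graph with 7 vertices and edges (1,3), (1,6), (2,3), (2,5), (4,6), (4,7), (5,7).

Step 1: Find the degree of each vertex:
  deg(1) = 2
  deg(2) = 2
  deg(3) = 2
  deg(4) = 2
  deg(5) = 2
  deg(6) = 2
  deg(7) = 2

Step 2: Count vertices with odd degree:
  All vertices have even degree (0 odd-degree vertices)

Step 3: Apply Euler's theorem:
  - Eulerian circuit exists iff graph is connected and all vertices have even degree
  - Eulerian path exists iff graph is connected and has 0 or 2 odd-degree vertices

Graph is connected with 0 odd-degree vertices.
Both Eulerian circuit and Eulerian path exist.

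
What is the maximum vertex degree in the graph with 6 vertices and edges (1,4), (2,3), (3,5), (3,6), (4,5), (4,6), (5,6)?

Step 1: Count edges incident to each vertex:
  deg(1) = 1 (neighbors: 4)
  deg(2) = 1 (neighbors: 3)
  deg(3) = 3 (neighbors: 2, 5, 6)
  deg(4) = 3 (neighbors: 1, 5, 6)
  deg(5) = 3 (neighbors: 3, 4, 6)
  deg(6) = 3 (neighbors: 3, 4, 5)

Step 2: Find maximum:
  max(1, 1, 3, 3, 3, 3) = 3 (vertex 3)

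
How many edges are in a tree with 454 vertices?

A tree on n vertices always has exactly n - 1 edges.
For n = 454: edges = 454 - 1 = 453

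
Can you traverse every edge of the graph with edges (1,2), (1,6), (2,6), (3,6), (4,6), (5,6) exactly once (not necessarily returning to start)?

Step 1: Find the degree of each vertex:
  deg(1) = 2
  deg(2) = 2
  deg(3) = 1
  deg(4) = 1
  deg(5) = 1
  deg(6) = 5

Step 2: Count vertices with odd degree:
  Odd-degree vertices: 3, 4, 5, 6 (4 total)

Step 3: Apply Euler's theorem:
  - Eulerian circuit exists iff graph is connected and all vertices have even degree
  - Eulerian path exists iff graph is connected and has 0 or 2 odd-degree vertices

Graph has 4 odd-degree vertices (need 0 or 2).
Neither Eulerian path nor Eulerian circuit exists.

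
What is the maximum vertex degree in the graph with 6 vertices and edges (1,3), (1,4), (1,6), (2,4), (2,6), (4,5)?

Step 1: Count edges incident to each vertex:
  deg(1) = 3 (neighbors: 3, 4, 6)
  deg(2) = 2 (neighbors: 4, 6)
  deg(3) = 1 (neighbors: 1)
  deg(4) = 3 (neighbors: 1, 2, 5)
  deg(5) = 1 (neighbors: 4)
  deg(6) = 2 (neighbors: 1, 2)

Step 2: Find maximum:
  max(3, 2, 1, 3, 1, 2) = 3 (vertex 1)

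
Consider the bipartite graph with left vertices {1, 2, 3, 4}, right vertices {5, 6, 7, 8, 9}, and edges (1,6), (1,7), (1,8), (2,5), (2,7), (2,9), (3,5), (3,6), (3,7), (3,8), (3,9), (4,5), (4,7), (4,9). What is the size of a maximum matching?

Step 1: List the neighbors of each left vertex:
  1: 6, 7, 8
  2: 5, 7, 9
  3: 5, 6, 7, 8, 9
  4: 5, 7, 9

Step 2: Greedily match left vertices, then look for augmenting paths:
  Match 1 -- 6
  Match 2 -- 5
  Match 3 -- 7
  Match 4 -- 9
  No augmenting path remains.

Step 3: Verify this is maximum:
  Matching size 4 = min(|L|, |R|) = min(4, 5), which is an upper bound, so this matching is maximum.

Maximum matching: {(1,6), (2,5), (3,7), (4,9)}
Size: 4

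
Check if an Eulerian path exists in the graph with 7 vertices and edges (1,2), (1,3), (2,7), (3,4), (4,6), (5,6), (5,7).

Step 1: Find the degree of each vertex:
  deg(1) = 2
  deg(2) = 2
  deg(3) = 2
  deg(4) = 2
  deg(5) = 2
  deg(6) = 2
  deg(7) = 2

Step 2: Count vertices with odd degree:
  All vertices have even degree (0 odd-degree vertices)

Step 3: Apply Euler's theorem:
  - Eulerian circuit exists iff graph is connected and all vertices have even degree
  - Eulerian path exists iff graph is connected and has 0 or 2 odd-degree vertices

Graph is connected with 0 odd-degree vertices.
Both Eulerian circuit and Eulerian path exist.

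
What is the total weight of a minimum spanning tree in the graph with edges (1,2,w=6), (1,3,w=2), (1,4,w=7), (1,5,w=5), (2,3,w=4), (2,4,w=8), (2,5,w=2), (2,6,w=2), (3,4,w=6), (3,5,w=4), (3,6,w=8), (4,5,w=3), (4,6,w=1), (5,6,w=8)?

Apply Kruskal's algorithm (sort edges by weight, add if no cycle):

Sorted edges by weight:
  (4,6) w=1
  (1,3) w=2
  (2,5) w=2
  (2,6) w=2
  (4,5) w=3
  (2,3) w=4
  (3,5) w=4
  (1,5) w=5
  (1,2) w=6
  (3,4) w=6
  (1,4) w=7
  (2,4) w=8
  (3,6) w=8
  (5,6) w=8

Add edge (4,6) w=1 -- no cycle. Running total: 1
Add edge (1,3) w=2 -- no cycle. Running total: 3
Add edge (2,5) w=2 -- no cycle. Running total: 5
Add edge (2,6) w=2 -- no cycle. Running total: 7
Skip edge (4,5) w=3 -- would create cycle
Add edge (2,3) w=4 -- no cycle. Running total: 11

MST edges: (4,6,w=1), (1,3,w=2), (2,5,w=2), (2,6,w=2), (2,3,w=4)
Total MST weight: 1 + 2 + 2 + 2 + 4 = 11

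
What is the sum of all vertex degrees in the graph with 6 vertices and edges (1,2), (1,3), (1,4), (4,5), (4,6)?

Step 1: Count edges incident to each vertex:
  deg(1) = 3 (neighbors: 2, 3, 4)
  deg(2) = 1 (neighbors: 1)
  deg(3) = 1 (neighbors: 1)
  deg(4) = 3 (neighbors: 1, 5, 6)
  deg(5) = 1 (neighbors: 4)
  deg(6) = 1 (neighbors: 4)

Step 2: Sum all degrees:
  3 + 1 + 1 + 3 + 1 + 1 = 10

Verification: sum of degrees = 2 * |E| = 2 * 5 = 10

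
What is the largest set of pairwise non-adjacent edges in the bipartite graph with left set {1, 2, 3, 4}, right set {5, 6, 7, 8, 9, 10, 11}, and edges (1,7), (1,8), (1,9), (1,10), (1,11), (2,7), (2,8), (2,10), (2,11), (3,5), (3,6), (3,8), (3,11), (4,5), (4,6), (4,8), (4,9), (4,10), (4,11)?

Step 1: List the neighbors of each left vertex:
  1: 7, 8, 9, 10, 11
  2: 7, 8, 10, 11
  3: 5, 6, 8, 11
  4: 5, 6, 8, 9, 10, 11

Step 2: Greedily match left vertices, then look for augmenting paths:
  Match 1 -- 7
  Match 2 -- 8
  Match 3 -- 5
  Match 4 -- 6
  No augmenting path remains.

Step 3: Verify this is maximum:
  Matching size 4 = min(|L|, |R|) = min(4, 7), which is an upper bound, so this matching is maximum.

Maximum matching: {(1,7), (2,8), (3,5), (4,6)}
Size: 4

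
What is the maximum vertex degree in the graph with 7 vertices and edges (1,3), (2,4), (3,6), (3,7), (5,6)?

Step 1: Count edges incident to each vertex:
  deg(1) = 1 (neighbors: 3)
  deg(2) = 1 (neighbors: 4)
  deg(3) = 3 (neighbors: 1, 6, 7)
  deg(4) = 1 (neighbors: 2)
  deg(5) = 1 (neighbors: 6)
  deg(6) = 2 (neighbors: 3, 5)
  deg(7) = 1 (neighbors: 3)

Step 2: Find maximum:
  max(1, 1, 3, 1, 1, 2, 1) = 3 (vertex 3)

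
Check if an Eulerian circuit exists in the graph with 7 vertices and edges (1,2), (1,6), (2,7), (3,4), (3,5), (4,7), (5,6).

Step 1: Find the degree of each vertex:
  deg(1) = 2
  deg(2) = 2
  deg(3) = 2
  deg(4) = 2
  deg(5) = 2
  deg(6) = 2
  deg(7) = 2

Step 2: Count vertices with odd degree:
  All vertices have even degree (0 odd-degree vertices)

Step 3: Apply Euler's theorem:
  - Eulerian circuit exists iff graph is connected and all vertices have even degree
  - Eulerian path exists iff graph is connected and has 0 or 2 odd-degree vertices

Graph is connected with 0 odd-degree vertices.
Both Eulerian circuit and Eulerian path exist.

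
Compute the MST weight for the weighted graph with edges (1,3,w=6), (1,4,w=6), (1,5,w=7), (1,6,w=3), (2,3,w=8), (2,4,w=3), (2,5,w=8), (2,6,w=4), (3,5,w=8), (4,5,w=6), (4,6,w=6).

Apply Kruskal's algorithm (sort edges by weight, add if no cycle):

Sorted edges by weight:
  (1,6) w=3
  (2,4) w=3
  (2,6) w=4
  (1,3) w=6
  (1,4) w=6
  (4,5) w=6
  (4,6) w=6
  (1,5) w=7
  (2,3) w=8
  (2,5) w=8
  (3,5) w=8

Add edge (1,6) w=3 -- no cycle. Running total: 3
Add edge (2,4) w=3 -- no cycle. Running total: 6
Add edge (2,6) w=4 -- no cycle. Running total: 10
Add edge (1,3) w=6 -- no cycle. Running total: 16
Skip edge (1,4) w=6 -- would create cycle
Add edge (4,5) w=6 -- no cycle. Running total: 22

MST edges: (1,6,w=3), (2,4,w=3), (2,6,w=4), (1,3,w=6), (4,5,w=6)
Total MST weight: 3 + 3 + 4 + 6 + 6 = 22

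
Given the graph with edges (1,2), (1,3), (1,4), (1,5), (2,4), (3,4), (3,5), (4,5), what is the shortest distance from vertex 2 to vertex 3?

Step 1: Build adjacency list:
  1: 2, 3, 4, 5
  2: 1, 4
  3: 1, 4, 5
  4: 1, 2, 3, 5
  5: 1, 3, 4

Step 2: BFS from vertex 2 to find shortest path to 3:
  vertex 1 reached at distance 1
  vertex 4 reached at distance 1
  vertex 3 reached at distance 2

Step 3: Shortest path: 2 -> 4 -> 3
Path length: 2 edges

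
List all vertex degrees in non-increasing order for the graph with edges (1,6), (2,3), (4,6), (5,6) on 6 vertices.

Step 1: Count edges incident to each vertex:
  deg(1) = 1 (neighbors: 6)
  deg(2) = 1 (neighbors: 3)
  deg(3) = 1 (neighbors: 2)
  deg(4) = 1 (neighbors: 6)
  deg(5) = 1 (neighbors: 6)
  deg(6) = 3 (neighbors: 1, 4, 5)

Step 2: Sort degrees in non-increasing order:
  Degrees: [1, 1, 1, 1, 1, 3] -> sorted: [3, 1, 1, 1, 1, 1]

Degree sequence: [3, 1, 1, 1, 1, 1]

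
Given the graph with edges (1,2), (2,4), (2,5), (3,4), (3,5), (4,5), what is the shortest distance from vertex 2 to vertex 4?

Step 1: Build adjacency list:
  1: 2
  2: 1, 4, 5
  3: 4, 5
  4: 2, 3, 5
  5: 2, 3, 4

Step 2: BFS from vertex 2 to find shortest path to 4:
  vertex 1 reached at distance 1
  vertex 4 reached at distance 1

Step 3: Shortest path: 2 -> 4
Path length: 1 edge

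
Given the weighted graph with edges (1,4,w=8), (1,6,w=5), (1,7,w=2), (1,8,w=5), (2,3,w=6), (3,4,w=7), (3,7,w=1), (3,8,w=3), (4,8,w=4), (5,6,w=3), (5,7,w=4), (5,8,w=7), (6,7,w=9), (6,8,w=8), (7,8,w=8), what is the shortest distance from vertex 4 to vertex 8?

Step 1: Build adjacency list with weights:
  1: 4(w=8), 6(w=5), 7(w=2), 8(w=5)
  2: 3(w=6)
  3: 2(w=6), 4(w=7), 7(w=1), 8(w=3)
  4: 1(w=8), 3(w=7), 8(w=4)
  5: 6(w=3), 7(w=4), 8(w=7)
  6: 1(w=5), 5(w=3), 7(w=9), 8(w=8)
  7: 1(w=2), 3(w=1), 5(w=4), 6(w=9), 8(w=8)
  8: 1(w=5), 3(w=3), 4(w=4), 5(w=7), 6(w=8), 7(w=8)

Step 2: Apply Dijkstra's algorithm from vertex 4:
  Visit vertex 4 (distance=0)
    Update dist[1] = 8
    Update dist[3] = 7
    Update dist[8] = 4
  Visit vertex 8 (distance=4)
    Update dist[5] = 11
    Update dist[6] = 12
    Update dist[7] = 12

Step 3: Shortest path: 4 -> 8
Total weight: 4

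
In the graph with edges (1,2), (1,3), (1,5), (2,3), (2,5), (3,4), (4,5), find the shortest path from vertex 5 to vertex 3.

Step 1: Build adjacency list:
  1: 2, 3, 5
  2: 1, 3, 5
  3: 1, 2, 4
  4: 3, 5
  5: 1, 2, 4

Step 2: BFS from vertex 5 to find shortest path to 3:
  vertex 1 reached at distance 1
  vertex 2 reached at distance 1
  vertex 4 reached at distance 1
  vertex 3 reached at distance 2

Step 3: Shortest path: 5 -> 1 -> 3
Path length: 2 edges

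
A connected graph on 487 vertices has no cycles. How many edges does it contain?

A tree on n vertices always has exactly n - 1 edges.
For n = 487: edges = 487 - 1 = 486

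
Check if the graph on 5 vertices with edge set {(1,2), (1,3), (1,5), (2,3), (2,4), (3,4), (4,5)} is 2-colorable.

Step 1: Attempt 2-coloring using BFS:
  Start at vertex 1, assign color 0
  Color vertex 2 with color 1 (neighbor of 1)
  Color vertex 3 with color 1 (neighbor of 1)
  Color vertex 5 with color 1 (neighbor of 1)

Step 2: Conflict found! Vertices 2 and 3 are adjacent but have the same color.
This means the graph contains an odd cycle.

The graph is NOT bipartite.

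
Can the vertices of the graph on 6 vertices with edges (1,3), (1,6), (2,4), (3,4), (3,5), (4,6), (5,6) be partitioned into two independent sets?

Step 1: Attempt 2-coloring using BFS:
  Start at vertex 1, assign color 0
  Color vertex 3 with color 1 (neighbor of 1)
  Color vertex 6 with color 1 (neighbor of 1)
  Color vertex 4 with color 0 (neighbor of 3)
  Color vertex 5 with color 0 (neighbor of 3)
  Color vertex 2 with color 1 (neighbor of 4)

Step 2: 2-coloring succeeded. No conflicts found.
  Set A (color 0): {1, 4, 5}
  Set B (color 1): {2, 3, 6}

The graph is bipartite with partition {1, 4, 5}, {2, 3, 6}.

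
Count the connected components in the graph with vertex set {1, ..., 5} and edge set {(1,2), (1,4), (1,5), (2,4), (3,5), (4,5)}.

Step 1: Build adjacency list from edges:
  1: 2, 4, 5
  2: 1, 4
  3: 5
  4: 1, 2, 5
  5: 1, 3, 4

Step 2: Run BFS/DFS from vertex 1:
  Visited: {1, 2, 4, 5, 3}
  Reached 5 of 5 vertices

Step 3: All 5 vertices reached from vertex 1, so the graph is connected.
Number of connected components: 1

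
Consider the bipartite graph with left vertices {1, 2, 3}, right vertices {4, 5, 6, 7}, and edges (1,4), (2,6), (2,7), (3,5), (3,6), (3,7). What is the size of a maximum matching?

Step 1: List the neighbors of each left vertex:
  1: 4
  2: 6, 7
  3: 5, 6, 7

Step 2: Greedily match left vertices, then look for augmenting paths:
  Match 1 -- 4
  Match 2 -- 6
  Match 3 -- 5
  No augmenting path remains.

Step 3: Verify this is maximum:
  Matching size 3 = min(|L|, |R|) = min(3, 4), which is an upper bound, so this matching is maximum.

Maximum matching: {(1,4), (2,6), (3,5)}
Size: 3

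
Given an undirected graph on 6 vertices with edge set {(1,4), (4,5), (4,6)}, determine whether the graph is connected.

Step 1: Build adjacency list from edges:
  1: 4
  2: (none)
  3: (none)
  4: 1, 5, 6
  5: 4
  6: 4

Step 2: Run BFS/DFS from vertex 1:
  Visited: {1, 4, 5, 6}
  Reached 4 of 6 vertices

Step 3: Only 4 of 6 vertices reached. Graph is disconnected.
Connected components: {1, 4, 5, 6}, {2}, {3}
Answer: No, the graph is not connected (3 components).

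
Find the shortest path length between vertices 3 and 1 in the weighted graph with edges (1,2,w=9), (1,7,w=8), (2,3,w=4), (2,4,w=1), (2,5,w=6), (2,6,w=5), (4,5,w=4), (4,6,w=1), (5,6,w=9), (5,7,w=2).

Step 1: Build adjacency list with weights:
  1: 2(w=9), 7(w=8)
  2: 1(w=9), 3(w=4), 4(w=1), 5(w=6), 6(w=5)
  3: 2(w=4)
  4: 2(w=1), 5(w=4), 6(w=1)
  5: 2(w=6), 4(w=4), 6(w=9), 7(w=2)
  6: 2(w=5), 4(w=1), 5(w=9)
  7: 1(w=8), 5(w=2)

Step 2: Apply Dijkstra's algorithm from vertex 3:
  Visit vertex 3 (distance=0)
    Update dist[2] = 4
  Visit vertex 2 (distance=4)
    Update dist[1] = 13
    Update dist[4] = 5
    Update dist[5] = 10
    Update dist[6] = 9
  Visit vertex 4 (distance=5)
    Update dist[5] = 9
    Update dist[6] = 6
  Visit vertex 6 (distance=6)
  Visit vertex 5 (distance=9)
    Update dist[7] = 11
  Visit vertex 7 (distance=11)
  Visit vertex 1 (distance=13)

Step 3: Shortest path: 3 -> 2 -> 1
Total weight: 4 + 9 = 13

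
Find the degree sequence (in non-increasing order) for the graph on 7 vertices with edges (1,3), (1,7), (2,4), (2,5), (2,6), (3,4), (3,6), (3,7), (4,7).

Step 1: Count edges incident to each vertex:
  deg(1) = 2 (neighbors: 3, 7)
  deg(2) = 3 (neighbors: 4, 5, 6)
  deg(3) = 4 (neighbors: 1, 4, 6, 7)
  deg(4) = 3 (neighbors: 2, 3, 7)
  deg(5) = 1 (neighbors: 2)
  deg(6) = 2 (neighbors: 2, 3)
  deg(7) = 3 (neighbors: 1, 3, 4)

Step 2: Sort degrees in non-increasing order:
  Degrees: [2, 3, 4, 3, 1, 2, 3] -> sorted: [4, 3, 3, 3, 2, 2, 1]

Degree sequence: [4, 3, 3, 3, 2, 2, 1]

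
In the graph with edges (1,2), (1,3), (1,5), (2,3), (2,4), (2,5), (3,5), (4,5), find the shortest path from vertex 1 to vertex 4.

Step 1: Build adjacency list:
  1: 2, 3, 5
  2: 1, 3, 4, 5
  3: 1, 2, 5
  4: 2, 5
  5: 1, 2, 3, 4

Step 2: BFS from vertex 1 to find shortest path to 4:
  vertex 2 reached at distance 1
  vertex 3 reached at distance 1
  vertex 5 reached at distance 1
  vertex 4 reached at distance 2

Step 3: Shortest path: 1 -> 5 -> 4
Path length: 2 edges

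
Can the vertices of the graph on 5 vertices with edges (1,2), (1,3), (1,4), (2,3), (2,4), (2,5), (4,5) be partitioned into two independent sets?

Step 1: Attempt 2-coloring using BFS:
  Start at vertex 1, assign color 0
  Color vertex 2 with color 1 (neighbor of 1)
  Color vertex 3 with color 1 (neighbor of 1)
  Color vertex 4 with color 1 (neighbor of 1)

Step 2: Conflict found! Vertices 2 and 3 are adjacent but have the same color.
This means the graph contains an odd cycle.

The graph is NOT bipartite.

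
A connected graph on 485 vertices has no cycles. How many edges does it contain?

A tree on n vertices always has exactly n - 1 edges.
For n = 485: edges = 485 - 1 = 484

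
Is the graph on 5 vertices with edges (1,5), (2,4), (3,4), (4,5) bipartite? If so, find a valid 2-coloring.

Step 1: Attempt 2-coloring using BFS:
  Start at vertex 1, assign color 0
  Color vertex 5 with color 1 (neighbor of 1)
  Color vertex 4 with color 0 (neighbor of 5)
  Color vertex 2 with color 1 (neighbor of 4)
  Color vertex 3 with color 1 (neighbor of 4)

Step 2: 2-coloring succeeded. No conflicts found.
  Set A (color 0): {1, 4}
  Set B (color 1): {2, 3, 5}

The graph is bipartite with partition {1, 4}, {2, 3, 5}.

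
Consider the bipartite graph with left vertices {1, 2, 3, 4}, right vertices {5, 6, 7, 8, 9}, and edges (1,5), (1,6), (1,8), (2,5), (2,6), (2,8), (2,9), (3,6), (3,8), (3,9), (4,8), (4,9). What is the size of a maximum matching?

Step 1: List the neighbors of each left vertex:
  1: 5, 6, 8
  2: 5, 6, 8, 9
  3: 6, 8, 9
  4: 8, 9

Step 2: Greedily match left vertices, then look for augmenting paths:
  Match 1 -- 5
  Match 2 -- 6
  Match 3 -- 8
  Match 4 -- 9
  No augmenting path remains.

Step 3: Verify this is maximum:
  Matching size 4 = min(|L|, |R|) = min(4, 5), which is an upper bound, so this matching is maximum.

Maximum matching: {(1,5), (2,6), (3,8), (4,9)}
Size: 4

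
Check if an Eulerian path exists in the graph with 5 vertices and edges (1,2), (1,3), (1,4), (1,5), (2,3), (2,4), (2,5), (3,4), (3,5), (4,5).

Step 1: Find the degree of each vertex:
  deg(1) = 4
  deg(2) = 4
  deg(3) = 4
  deg(4) = 4
  deg(5) = 4

Step 2: Count vertices with odd degree:
  All vertices have even degree (0 odd-degree vertices)

Step 3: Apply Euler's theorem:
  - Eulerian circuit exists iff graph is connected and all vertices have even degree
  - Eulerian path exists iff graph is connected and has 0 or 2 odd-degree vertices

Graph is connected with 0 odd-degree vertices.
Both Eulerian circuit and Eulerian path exist.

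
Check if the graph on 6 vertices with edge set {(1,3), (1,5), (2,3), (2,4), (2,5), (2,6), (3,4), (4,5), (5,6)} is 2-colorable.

Step 1: Attempt 2-coloring using BFS:
  Start at vertex 1, assign color 0
  Color vertex 3 with color 1 (neighbor of 1)
  Color vertex 5 with color 1 (neighbor of 1)
  Color vertex 2 with color 0 (neighbor of 3)
  Color vertex 4 with color 0 (neighbor of 3)
  Color vertex 6 with color 0 (neighbor of 5)

Step 2: Conflict found! Vertices 2 and 4 are adjacent but have the same color.
This means the graph contains an odd cycle.

The graph is NOT bipartite.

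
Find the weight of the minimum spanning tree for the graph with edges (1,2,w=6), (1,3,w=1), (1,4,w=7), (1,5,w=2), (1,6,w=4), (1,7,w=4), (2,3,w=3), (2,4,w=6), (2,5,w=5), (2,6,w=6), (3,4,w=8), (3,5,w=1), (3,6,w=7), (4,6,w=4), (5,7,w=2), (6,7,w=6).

Apply Kruskal's algorithm (sort edges by weight, add if no cycle):

Sorted edges by weight:
  (1,3) w=1
  (3,5) w=1
  (1,5) w=2
  (5,7) w=2
  (2,3) w=3
  (1,6) w=4
  (1,7) w=4
  (4,6) w=4
  (2,5) w=5
  (1,2) w=6
  (2,6) w=6
  (2,4) w=6
  (6,7) w=6
  (1,4) w=7
  (3,6) w=7
  (3,4) w=8

Add edge (1,3) w=1 -- no cycle. Running total: 1
Add edge (3,5) w=1 -- no cycle. Running total: 2
Skip edge (1,5) w=2 -- would create cycle
Add edge (5,7) w=2 -- no cycle. Running total: 4
Add edge (2,3) w=3 -- no cycle. Running total: 7
Add edge (1,6) w=4 -- no cycle. Running total: 11
Skip edge (1,7) w=4 -- would create cycle
Add edge (4,6) w=4 -- no cycle. Running total: 15

MST edges: (1,3,w=1), (3,5,w=1), (5,7,w=2), (2,3,w=3), (1,6,w=4), (4,6,w=4)
Total MST weight: 1 + 1 + 2 + 3 + 4 + 4 = 15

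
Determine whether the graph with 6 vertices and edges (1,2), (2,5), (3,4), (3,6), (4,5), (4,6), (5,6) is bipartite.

Step 1: Attempt 2-coloring using BFS:
  Start at vertex 1, assign color 0
  Color vertex 2 with color 1 (neighbor of 1)
  Color vertex 5 with color 0 (neighbor of 2)
  Color vertex 4 with color 1 (neighbor of 5)
  Color vertex 6 with color 1 (neighbor of 5)
  Color vertex 3 with color 0 (neighbor of 4)

Step 2: Conflict found! Vertices 4 and 6 are adjacent but have the same color.
This means the graph contains an odd cycle.

The graph is NOT bipartite.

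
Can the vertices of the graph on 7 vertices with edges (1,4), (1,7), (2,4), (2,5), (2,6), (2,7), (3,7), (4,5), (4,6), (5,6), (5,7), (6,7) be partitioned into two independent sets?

Step 1: Attempt 2-coloring using BFS:
  Start at vertex 1, assign color 0
  Color vertex 4 with color 1 (neighbor of 1)
  Color vertex 7 with color 1 (neighbor of 1)
  Color vertex 2 with color 0 (neighbor of 4)
  Color vertex 5 with color 0 (neighbor of 4)
  Color vertex 6 with color 0 (neighbor of 4)
  Color vertex 3 with color 0 (neighbor of 7)

Step 2: Conflict found! Vertices 2 and 5 are adjacent but have the same color.
This means the graph contains an odd cycle.

The graph is NOT bipartite.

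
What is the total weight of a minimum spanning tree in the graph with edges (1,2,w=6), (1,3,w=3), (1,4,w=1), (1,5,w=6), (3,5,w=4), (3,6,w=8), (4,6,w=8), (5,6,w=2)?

Apply Kruskal's algorithm (sort edges by weight, add if no cycle):

Sorted edges by weight:
  (1,4) w=1
  (5,6) w=2
  (1,3) w=3
  (3,5) w=4
  (1,5) w=6
  (1,2) w=6
  (3,6) w=8
  (4,6) w=8

Add edge (1,4) w=1 -- no cycle. Running total: 1
Add edge (5,6) w=2 -- no cycle. Running total: 3
Add edge (1,3) w=3 -- no cycle. Running total: 6
Add edge (3,5) w=4 -- no cycle. Running total: 10
Skip edge (1,5) w=6 -- would create cycle
Add edge (1,2) w=6 -- no cycle. Running total: 16

MST edges: (1,4,w=1), (5,6,w=2), (1,3,w=3), (3,5,w=4), (1,2,w=6)
Total MST weight: 1 + 2 + 3 + 4 + 6 = 16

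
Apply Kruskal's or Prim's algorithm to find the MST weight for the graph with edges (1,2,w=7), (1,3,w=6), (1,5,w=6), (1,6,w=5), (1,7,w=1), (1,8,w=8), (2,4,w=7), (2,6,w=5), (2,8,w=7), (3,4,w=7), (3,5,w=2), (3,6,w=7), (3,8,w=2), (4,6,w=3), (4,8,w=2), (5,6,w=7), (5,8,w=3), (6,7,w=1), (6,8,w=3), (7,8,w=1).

Apply Kruskal's algorithm (sort edges by weight, add if no cycle):

Sorted edges by weight:
  (1,7) w=1
  (6,7) w=1
  (7,8) w=1
  (3,5) w=2
  (3,8) w=2
  (4,8) w=2
  (4,6) w=3
  (5,8) w=3
  (6,8) w=3
  (1,6) w=5
  (2,6) w=5
  (1,5) w=6
  (1,3) w=6
  (1,2) w=7
  (2,4) w=7
  (2,8) w=7
  (3,6) w=7
  (3,4) w=7
  (5,6) w=7
  (1,8) w=8

Add edge (1,7) w=1 -- no cycle. Running total: 1
Add edge (6,7) w=1 -- no cycle. Running total: 2
Add edge (7,8) w=1 -- no cycle. Running total: 3
Add edge (3,5) w=2 -- no cycle. Running total: 5
Add edge (3,8) w=2 -- no cycle. Running total: 7
Add edge (4,8) w=2 -- no cycle. Running total: 9
Skip edge (4,6) w=3 -- would create cycle
Skip edge (5,8) w=3 -- would create cycle
Skip edge (6,8) w=3 -- would create cycle
Skip edge (1,6) w=5 -- would create cycle
Add edge (2,6) w=5 -- no cycle. Running total: 14

MST edges: (1,7,w=1), (6,7,w=1), (7,8,w=1), (3,5,w=2), (3,8,w=2), (4,8,w=2), (2,6,w=5)
Total MST weight: 1 + 1 + 1 + 2 + 2 + 2 + 5 = 14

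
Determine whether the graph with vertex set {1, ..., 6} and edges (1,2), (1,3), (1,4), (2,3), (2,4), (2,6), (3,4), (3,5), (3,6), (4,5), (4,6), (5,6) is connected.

Step 1: Build adjacency list from edges:
  1: 2, 3, 4
  2: 1, 3, 4, 6
  3: 1, 2, 4, 5, 6
  4: 1, 2, 3, 5, 6
  5: 3, 4, 6
  6: 2, 3, 4, 5

Step 2: Run BFS/DFS from vertex 1:
  Visited: {1, 2, 3, 4, 6, 5}
  Reached 6 of 6 vertices

Step 3: All 6 vertices reached from vertex 1, so the graph is connected.
Answer: Yes, the graph is connected.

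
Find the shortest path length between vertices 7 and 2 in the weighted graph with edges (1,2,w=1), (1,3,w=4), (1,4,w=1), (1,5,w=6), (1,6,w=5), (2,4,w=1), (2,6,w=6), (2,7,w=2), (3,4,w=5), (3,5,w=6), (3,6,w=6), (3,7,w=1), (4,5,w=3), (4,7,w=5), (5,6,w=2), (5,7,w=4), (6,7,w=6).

Step 1: Build adjacency list with weights:
  1: 2(w=1), 3(w=4), 4(w=1), 5(w=6), 6(w=5)
  2: 1(w=1), 4(w=1), 6(w=6), 7(w=2)
  3: 1(w=4), 4(w=5), 5(w=6), 6(w=6), 7(w=1)
  4: 1(w=1), 2(w=1), 3(w=5), 5(w=3), 7(w=5)
  5: 1(w=6), 3(w=6), 4(w=3), 6(w=2), 7(w=4)
  6: 1(w=5), 2(w=6), 3(w=6), 5(w=2), 7(w=6)
  7: 2(w=2), 3(w=1), 4(w=5), 5(w=4), 6(w=6)

Step 2: Apply Dijkstra's algorithm from vertex 7:
  Visit vertex 7 (distance=0)
    Update dist[2] = 2
    Update dist[3] = 1
    Update dist[4] = 5
    Update dist[5] = 4
    Update dist[6] = 6
  Visit vertex 3 (distance=1)
    Update dist[1] = 5
  Visit vertex 2 (distance=2)
    Update dist[1] = 3
    Update dist[4] = 3

Step 3: Shortest path: 7 -> 2
Total weight: 2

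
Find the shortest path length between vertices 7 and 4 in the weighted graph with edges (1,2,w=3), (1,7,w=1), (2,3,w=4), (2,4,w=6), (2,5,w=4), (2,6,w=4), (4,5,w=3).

Step 1: Build adjacency list with weights:
  1: 2(w=3), 7(w=1)
  2: 1(w=3), 3(w=4), 4(w=6), 5(w=4), 6(w=4)
  3: 2(w=4)
  4: 2(w=6), 5(w=3)
  5: 2(w=4), 4(w=3)
  6: 2(w=4)
  7: 1(w=1)

Step 2: Apply Dijkstra's algorithm from vertex 7:
  Visit vertex 7 (distance=0)
    Update dist[1] = 1
  Visit vertex 1 (distance=1)
    Update dist[2] = 4
  Visit vertex 2 (distance=4)
    Update dist[3] = 8
    Update dist[4] = 10
    Update dist[5] = 8
    Update dist[6] = 8
  Visit vertex 3 (distance=8)
  Visit vertex 5 (distance=8)
  Visit vertex 6 (distance=8)
  Visit vertex 4 (distance=10)

Step 3: Shortest path: 7 -> 1 -> 2 -> 4
Total weight: 1 + 3 + 6 = 10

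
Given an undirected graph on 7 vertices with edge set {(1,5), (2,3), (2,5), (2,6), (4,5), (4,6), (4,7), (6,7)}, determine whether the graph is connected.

Step 1: Build adjacency list from edges:
  1: 5
  2: 3, 5, 6
  3: 2
  4: 5, 6, 7
  5: 1, 2, 4
  6: 2, 4, 7
  7: 4, 6

Step 2: Run BFS/DFS from vertex 1:
  Visited: {1, 5, 2, 4, 3, 6, 7}
  Reached 7 of 7 vertices

Step 3: All 7 vertices reached from vertex 1, so the graph is connected.
Answer: Yes, the graph is connected.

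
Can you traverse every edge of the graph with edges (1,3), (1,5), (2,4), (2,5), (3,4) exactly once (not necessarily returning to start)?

Step 1: Find the degree of each vertex:
  deg(1) = 2
  deg(2) = 2
  deg(3) = 2
  deg(4) = 2
  deg(5) = 2

Step 2: Count vertices with odd degree:
  All vertices have even degree (0 odd-degree vertices)

Step 3: Apply Euler's theorem:
  - Eulerian circuit exists iff graph is connected and all vertices have even degree
  - Eulerian path exists iff graph is connected and has 0 or 2 odd-degree vertices

Graph is connected with 0 odd-degree vertices.
Both Eulerian circuit and Eulerian path exist.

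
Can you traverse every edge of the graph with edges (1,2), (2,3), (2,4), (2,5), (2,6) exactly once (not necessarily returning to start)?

Step 1: Find the degree of each vertex:
  deg(1) = 1
  deg(2) = 5
  deg(3) = 1
  deg(4) = 1
  deg(5) = 1
  deg(6) = 1

Step 2: Count vertices with odd degree:
  Odd-degree vertices: 1, 2, 3, 4, 5, 6 (6 total)

Step 3: Apply Euler's theorem:
  - Eulerian circuit exists iff graph is connected and all vertices have even degree
  - Eulerian path exists iff graph is connected and has 0 or 2 odd-degree vertices

Graph has 6 odd-degree vertices (need 0 or 2).
Neither Eulerian path nor Eulerian circuit exists.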